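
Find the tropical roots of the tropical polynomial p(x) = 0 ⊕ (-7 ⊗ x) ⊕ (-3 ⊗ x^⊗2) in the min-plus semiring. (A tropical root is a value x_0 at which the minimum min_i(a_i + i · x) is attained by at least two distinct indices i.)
Roots: {-4, 7}

Each tropical root is a break point of the lower envelope of the lines y = a_i + i · x (there are 3 lines, with slopes 0, 1, ..., 2). Only the lines that attain the minimum somewhere contribute to roots; other lines are dominated. Here the surviving (envelope) indices are i = 2, i = 1, i = 0.
Intersections between consecutive envelope lines give the roots: for adjacent envelope indices i < j the intersection is x = (a_i − a_j) / (j − i). Reading off the sorted break points: {-4, 7}.
Verification: at each break x_0, at least two indices attain the minimum of min_i(a_i + i · x_0).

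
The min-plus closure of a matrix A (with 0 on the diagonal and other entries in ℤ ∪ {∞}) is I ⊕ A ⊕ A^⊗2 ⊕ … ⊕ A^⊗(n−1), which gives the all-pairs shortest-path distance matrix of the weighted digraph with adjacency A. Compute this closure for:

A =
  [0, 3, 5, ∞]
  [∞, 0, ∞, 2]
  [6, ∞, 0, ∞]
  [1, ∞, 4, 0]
Closure =
  [0, 3, 5, 5]
  [3, 0, 6, 2]
  [6, 9, 0, 11]
  [1, 4, 4, 0]

This is the Floyd-Warshall all-pairs shortest-path computation. For each intermediate vertex k = 0, 1, …, 3, update dist[i][j] ← min(dist[i][j], dist[i][k] + dist[k][j]). The final matrix gives, for each (i, j), the minimum total weight of any directed path from i to j (possibly empty when i = j).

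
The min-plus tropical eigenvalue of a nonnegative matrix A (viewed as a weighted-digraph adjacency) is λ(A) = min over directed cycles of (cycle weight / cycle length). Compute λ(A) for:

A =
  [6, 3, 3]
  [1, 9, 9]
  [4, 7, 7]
λ(A) = 2

Enumerate directed cycles and compute their means (weight / length). Sample:
  cycle 0 → 0: weight = 6, length = 1, mean = 6/1 ≈ 6.000
  cycle 1 → 1: weight = 9, length = 1, mean = 9/1 ≈ 9.000
  cycle 2 → 2: weight = 7, length = 1, mean = 7/1 ≈ 7.000
  cycle 0 → 1 → 0: weight = 4, length = 2, mean = 4/2 ≈ 2.000
  cycle 0 → 2 → 0: weight = 7, length = 2, mean = 7/2 ≈ 3.500
  cycle 1 → 0 → 1: weight = 4, length = 2, mean = 4/2 ≈ 2.000
Minimum mean = 2.000, attained e.g. along the cycle 0 → 1 → 0 with weight 4 and length 2. So λ(A) = 4/2 = 2.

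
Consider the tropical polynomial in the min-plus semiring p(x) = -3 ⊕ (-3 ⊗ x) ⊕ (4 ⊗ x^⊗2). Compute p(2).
p(2) = -3

A tropical monomial a ⊗ x^⊗i evaluates to a + i · x. Evaluating each term at x = 2:
  Term 0 contributes -3 + 0 · 2 = -3
  Term 1 contributes -3 + 1 · 2 = -1
  Term 2 contributes 4 + 2 · 2 = 8
p(2) = ⊕ of these = min[-3, -1, 8] = -3.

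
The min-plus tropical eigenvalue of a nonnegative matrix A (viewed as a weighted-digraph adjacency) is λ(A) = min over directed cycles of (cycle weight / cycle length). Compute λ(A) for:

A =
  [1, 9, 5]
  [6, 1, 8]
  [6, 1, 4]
λ(A) = 1

Enumerate directed cycles and compute their means (weight / length). Sample:
  cycle 0 → 0: weight = 1, length = 1, mean = 1/1 ≈ 1.000
  cycle 1 → 1: weight = 1, length = 1, mean = 1/1 ≈ 1.000
  cycle 2 → 2: weight = 4, length = 1, mean = 4/1 ≈ 4.000
  cycle 0 → 1 → 0: weight = 15, length = 2, mean = 15/2 ≈ 7.500
  cycle 0 → 2 → 0: weight = 11, length = 2, mean = 11/2 ≈ 5.500
  cycle 1 → 0 → 1: weight = 15, length = 2, mean = 15/2 ≈ 7.500
Minimum mean = 1.000, attained e.g. along the cycle 0 → 0 with weight 1 and length 1. So λ(A) = 1/1 = 1.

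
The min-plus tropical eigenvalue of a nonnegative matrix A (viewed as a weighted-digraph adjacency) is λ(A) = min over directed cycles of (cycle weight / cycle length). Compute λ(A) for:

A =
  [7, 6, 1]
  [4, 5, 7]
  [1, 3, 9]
λ(A) = 1

Enumerate directed cycles and compute their means (weight / length). Sample:
  cycle 0 → 0: weight = 7, length = 1, mean = 7/1 ≈ 7.000
  cycle 1 → 1: weight = 5, length = 1, mean = 5/1 ≈ 5.000
  cycle 2 → 2: weight = 9, length = 1, mean = 9/1 ≈ 9.000
  cycle 0 → 1 → 0: weight = 10, length = 2, mean = 10/2 ≈ 5.000
  cycle 0 → 2 → 0: weight = 2, length = 2, mean = 2/2 ≈ 1.000
  cycle 1 → 0 → 1: weight = 10, length = 2, mean = 10/2 ≈ 5.000
Minimum mean = 1.000, attained e.g. along the cycle 0 → 2 → 0 with weight 2 and length 2. So λ(A) = 2/2 = 1.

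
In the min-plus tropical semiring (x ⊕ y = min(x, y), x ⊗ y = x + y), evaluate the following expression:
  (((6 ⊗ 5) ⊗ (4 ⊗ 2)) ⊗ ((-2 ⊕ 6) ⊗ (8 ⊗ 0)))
(((6 ⊗ 5) ⊗ (4 ⊗ 2)) ⊗ ((-2 ⊕ 6) ⊗ (8 ⊗ 0))) = 23

Expand innermost to outermost. Recall ⊕ takes the minimum of its arguments and ⊗ takes their sum. Working out the expression (((6 ⊗ 5) ⊗ (4 ⊗ 2)) ⊗ ((-2 ⊕ 6) ⊗ (8 ⊗ 0))) gives 23.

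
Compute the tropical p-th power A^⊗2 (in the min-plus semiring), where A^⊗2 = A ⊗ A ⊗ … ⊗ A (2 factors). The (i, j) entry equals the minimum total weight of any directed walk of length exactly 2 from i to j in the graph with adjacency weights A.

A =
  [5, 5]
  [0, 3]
A^⊗2 =
  [5, 8]
  [3, 5]

Each entry (A^⊗2)_ij equals the minimum over all length-2 walks i = v_0 → v_1 → … → v_2 = j of Σ_t A[v_t][v_{t+1}]. For example, for (i, j) = (0, 1) we minimise over 2 possible intermediate vertex sequences; the minimum is 8, attained along the walk 0 → 1 → 1.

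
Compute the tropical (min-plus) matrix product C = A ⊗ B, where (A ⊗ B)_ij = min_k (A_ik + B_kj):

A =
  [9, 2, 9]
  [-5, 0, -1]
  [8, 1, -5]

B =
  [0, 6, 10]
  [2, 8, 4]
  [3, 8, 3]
A ⊗ B =
  [4, 10, 6]
  [-5, 1, 2]
  [-2, 3, -2]

Apply the min-plus product entry-by-entry:
  C[0][0] = min over k of (A[0][0] + B[0][0] = 9 + 0 = 9, A[0][1] + B[1][0] = 2 + 2 = 4, A[0][2] + B[2][0] = 9 + 3 = 12) = 4 (attained at k = 1)
  C[0][1] = min over k of (A[0][0] + B[0][1] = 9 + 6 = 15, A[0][1] + B[1][1] = 2 + 8 = 10, A[0][2] + B[2][1] = 9 + 8 = 17) = 10 (attained at k = 1)
  C[0][2] = min over k of (A[0][0] + B[0][2] = 9 + 10 = 19, A[0][1] + B[1][2] = 2 + 4 = 6, A[0][2] + B[2][2] = 9 + 3 = 12) = 6 (attained at k = 1)
  C[1][0] = min over k of (A[1][0] + B[0][0] = -5 + 0 = -5, A[1][1] + B[1][0] = 0 + 2 = 2, A[1][2] + B[2][0] = -1 + 3 = 2) = -5 (attained at k = 0)
  C[1][1] = min over k of (A[1][0] + B[0][1] = -5 + 6 = 1, A[1][1] + B[1][1] = 0 + 8 = 8, A[1][2] + B[2][1] = -1 + 8 = 7) = 1 (attained at k = 0)
  C[1][2] = min over k of (A[1][0] + B[0][2] = -5 + 10 = 5, A[1][1] + B[1][2] = 0 + 4 = 4, A[1][2] + B[2][2] = -1 + 3 = 2) = 2 (attained at k = 2)
  C[2][0] = min over k of (A[2][0] + B[0][0] = 8 + 0 = 8, A[2][1] + B[1][0] = 1 + 2 = 3, A[2][2] + B[2][0] = -5 + 3 = -2) = -2 (attained at k = 2)
  C[2][1] = min over k of (A[2][0] + B[0][1] = 8 + 6 = 14, A[2][1] + B[1][1] = 1 + 8 = 9, A[2][2] + B[2][1] = -5 + 8 = 3) = 3 (attained at k = 2)
  C[2][2] = min over k of (A[2][0] + B[0][2] = 8 + 10 = 18, A[2][1] + B[1][2] = 1 + 4 = 5, A[2][2] + B[2][2] = -5 + 3 = -2) = -2 (attained at k = 2)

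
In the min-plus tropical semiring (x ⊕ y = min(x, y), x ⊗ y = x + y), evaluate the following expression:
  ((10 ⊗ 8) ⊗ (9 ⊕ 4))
((10 ⊗ 8) ⊗ (9 ⊕ 4)) = 22

Expand innermost to outermost. Recall ⊕ takes the minimum of its arguments and ⊗ takes their sum. Working out the expression ((10 ⊗ 8) ⊗ (9 ⊕ 4)) gives 22.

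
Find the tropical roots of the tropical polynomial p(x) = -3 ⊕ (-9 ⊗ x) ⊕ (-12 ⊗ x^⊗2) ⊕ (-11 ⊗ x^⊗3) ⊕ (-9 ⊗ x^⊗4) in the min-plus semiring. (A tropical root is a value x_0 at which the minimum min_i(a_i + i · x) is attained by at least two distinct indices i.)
Roots: {-2, -1, 3, 6}

Each tropical root is a break point of the lower envelope of the lines y = a_i + i · x (there are 5 lines, with slopes 0, 1, ..., 4). Only the lines that attain the minimum somewhere contribute to roots; other lines are dominated. Here the surviving (envelope) indices are i = 4, i = 3, i = 2, i = 1, i = 0.
Intersections between consecutive envelope lines give the roots: for adjacent envelope indices i < j the intersection is x = (a_i − a_j) / (j − i). Reading off the sorted break points: {-2, -1, 3, 6}.
Verification: at each break x_0, at least two indices attain the minimum of min_i(a_i + i · x_0).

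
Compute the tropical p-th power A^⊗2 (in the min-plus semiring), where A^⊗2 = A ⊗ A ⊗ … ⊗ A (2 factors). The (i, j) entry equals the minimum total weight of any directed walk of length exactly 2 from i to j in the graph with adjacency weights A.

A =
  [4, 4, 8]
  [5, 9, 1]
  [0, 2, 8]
A^⊗2 =
  [8, 8, 5]
  [1, 3, 9]
  [4, 4, 3]

Each entry (A^⊗2)_ij equals the minimum over all length-2 walks i = v_0 → v_1 → … → v_2 = j of Σ_t A[v_t][v_{t+1}]. For example, for (i, j) = (0, 2) we minimise over 3 possible intermediate vertex sequences; the minimum is 5, attained along the walk 0 → 1 → 2.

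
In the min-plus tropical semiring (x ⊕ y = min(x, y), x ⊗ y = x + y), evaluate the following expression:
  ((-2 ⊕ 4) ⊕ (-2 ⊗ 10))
((-2 ⊕ 4) ⊕ (-2 ⊗ 10)) = -2

Expand innermost to outermost. Recall ⊕ takes the minimum of its arguments and ⊗ takes their sum. Working out the expression ((-2 ⊕ 4) ⊕ (-2 ⊗ 10)) gives -2.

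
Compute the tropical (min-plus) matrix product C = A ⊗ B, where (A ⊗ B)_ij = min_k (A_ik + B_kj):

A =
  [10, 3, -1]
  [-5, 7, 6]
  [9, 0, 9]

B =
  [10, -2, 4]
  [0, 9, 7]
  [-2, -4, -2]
A ⊗ B =
  [-3, -5, -3]
  [4, -7, -1]
  [0, 5, 7]

Apply the min-plus product entry-by-entry:
  C[0][0] = min over k of (A[0][0] + B[0][0] = 10 + 10 = 20, A[0][1] + B[1][0] = 3 + 0 = 3, A[0][2] + B[2][0] = -1 + -2 = -3) = -3 (attained at k = 2)
  C[0][1] = min over k of (A[0][0] + B[0][1] = 10 + -2 = 8, A[0][1] + B[1][1] = 3 + 9 = 12, A[0][2] + B[2][1] = -1 + -4 = -5) = -5 (attained at k = 2)
  C[0][2] = min over k of (A[0][0] + B[0][2] = 10 + 4 = 14, A[0][1] + B[1][2] = 3 + 7 = 10, A[0][2] + B[2][2] = -1 + -2 = -3) = -3 (attained at k = 2)
  C[1][0] = min over k of (A[1][0] + B[0][0] = -5 + 10 = 5, A[1][1] + B[1][0] = 7 + 0 = 7, A[1][2] + B[2][0] = 6 + -2 = 4) = 4 (attained at k = 2)
  C[1][1] = min over k of (A[1][0] + B[0][1] = -5 + -2 = -7, A[1][1] + B[1][1] = 7 + 9 = 16, A[1][2] + B[2][1] = 6 + -4 = 2) = -7 (attained at k = 0)
  C[1][2] = min over k of (A[1][0] + B[0][2] = -5 + 4 = -1, A[1][1] + B[1][2] = 7 + 7 = 14, A[1][2] + B[2][2] = 6 + -2 = 4) = -1 (attained at k = 0)
  C[2][0] = min over k of (A[2][0] + B[0][0] = 9 + 10 = 19, A[2][1] + B[1][0] = 0 + 0 = 0, A[2][2] + B[2][0] = 9 + -2 = 7) = 0 (attained at k = 1)
  C[2][1] = min over k of (A[2][0] + B[0][1] = 9 + -2 = 7, A[2][1] + B[1][1] = 0 + 9 = 9, A[2][2] + B[2][1] = 9 + -4 = 5) = 5 (attained at k = 2)
  C[2][2] = min over k of (A[2][0] + B[0][2] = 9 + 4 = 13, A[2][1] + B[1][2] = 0 + 7 = 7, A[2][2] + B[2][2] = 9 + -2 = 7) = 7 (attained at k = 1)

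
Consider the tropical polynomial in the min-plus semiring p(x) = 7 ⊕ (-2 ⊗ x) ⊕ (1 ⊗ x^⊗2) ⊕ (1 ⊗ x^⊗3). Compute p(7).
p(7) = 5

A tropical monomial a ⊗ x^⊗i evaluates to a + i · x. Evaluating each term at x = 7:
  Term 0 contributes 7 + 0 · 7 = 7
  Term 1 contributes -2 + 1 · 7 = 5
  Term 2 contributes 1 + 2 · 7 = 15
  Term 3 contributes 1 + 3 · 7 = 22
p(7) = ⊕ of these = min[7, 5, 15, 22] = 5.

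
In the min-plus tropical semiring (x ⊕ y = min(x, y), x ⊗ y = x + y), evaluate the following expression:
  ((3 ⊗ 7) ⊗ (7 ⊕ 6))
((3 ⊗ 7) ⊗ (7 ⊕ 6)) = 16

Expand innermost to outermost. Recall ⊕ takes the minimum of its arguments and ⊗ takes their sum. Working out the expression ((3 ⊗ 7) ⊗ (7 ⊕ 6)) gives 16.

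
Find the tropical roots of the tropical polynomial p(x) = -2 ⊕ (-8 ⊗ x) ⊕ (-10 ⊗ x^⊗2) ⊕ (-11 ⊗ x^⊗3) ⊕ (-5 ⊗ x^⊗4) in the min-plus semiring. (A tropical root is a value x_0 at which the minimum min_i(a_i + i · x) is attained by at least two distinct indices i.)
Roots: {-6, 1, 2, 6}

Each tropical root is a break point of the lower envelope of the lines y = a_i + i · x (there are 5 lines, with slopes 0, 1, ..., 4). Only the lines that attain the minimum somewhere contribute to roots; other lines are dominated. Here the surviving (envelope) indices are i = 4, i = 3, i = 2, i = 1, i = 0.
Intersections between consecutive envelope lines give the roots: for adjacent envelope indices i < j the intersection is x = (a_i − a_j) / (j − i). Reading off the sorted break points: {-6, 1, 2, 6}.
Verification: at each break x_0, at least two indices attain the minimum of min_i(a_i + i · x_0).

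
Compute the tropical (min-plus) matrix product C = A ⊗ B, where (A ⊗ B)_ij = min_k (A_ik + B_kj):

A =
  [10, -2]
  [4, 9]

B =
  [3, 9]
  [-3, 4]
A ⊗ B =
  [-5, 2]
  [6, 13]

Apply the min-plus product entry-by-entry:
  C[0][0] = min over k of (A[0][0] + B[0][0] = 10 + 3 = 13, A[0][1] + B[1][0] = -2 + -3 = -5) = -5 (attained at k = 1)
  C[0][1] = min over k of (A[0][0] + B[0][1] = 10 + 9 = 19, A[0][1] + B[1][1] = -2 + 4 = 2) = 2 (attained at k = 1)
  C[1][0] = min over k of (A[1][0] + B[0][0] = 4 + 3 = 7, A[1][1] + B[1][0] = 9 + -3 = 6) = 6 (attained at k = 1)
  C[1][1] = min over k of (A[1][0] + B[0][1] = 4 + 9 = 13, A[1][1] + B[1][1] = 9 + 4 = 13) = 13 (attained at k = 0)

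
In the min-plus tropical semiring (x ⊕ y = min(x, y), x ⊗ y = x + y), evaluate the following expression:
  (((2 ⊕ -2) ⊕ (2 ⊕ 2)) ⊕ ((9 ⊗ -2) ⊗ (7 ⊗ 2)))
(((2 ⊕ -2) ⊕ (2 ⊕ 2)) ⊕ ((9 ⊗ -2) ⊗ (7 ⊗ 2))) = -2

Expand innermost to outermost. Recall ⊕ takes the minimum of its arguments and ⊗ takes their sum. Working out the expression (((2 ⊕ -2) ⊕ (2 ⊕ 2)) ⊕ ((9 ⊗ -2) ⊗ (7 ⊗ 2))) gives -2.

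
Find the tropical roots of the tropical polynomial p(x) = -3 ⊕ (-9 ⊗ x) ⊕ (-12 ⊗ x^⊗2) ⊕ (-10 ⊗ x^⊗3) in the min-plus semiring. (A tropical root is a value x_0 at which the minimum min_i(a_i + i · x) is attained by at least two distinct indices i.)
Roots: {-2, 3, 6}

Each tropical root is a break point of the lower envelope of the lines y = a_i + i · x (there are 4 lines, with slopes 0, 1, ..., 3). Only the lines that attain the minimum somewhere contribute to roots; other lines are dominated. Here the surviving (envelope) indices are i = 3, i = 2, i = 1, i = 0.
Intersections between consecutive envelope lines give the roots: for adjacent envelope indices i < j the intersection is x = (a_i − a_j) / (j − i). Reading off the sorted break points: {-2, 3, 6}.
Verification: at each break x_0, at least two indices attain the minimum of min_i(a_i + i · x_0).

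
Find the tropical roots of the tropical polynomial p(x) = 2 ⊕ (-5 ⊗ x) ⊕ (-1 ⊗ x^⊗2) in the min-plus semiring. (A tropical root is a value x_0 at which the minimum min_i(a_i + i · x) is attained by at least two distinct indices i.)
Roots: {-4, 7}

Each tropical root is a break point of the lower envelope of the lines y = a_i + i · x (there are 3 lines, with slopes 0, 1, ..., 2). Only the lines that attain the minimum somewhere contribute to roots; other lines are dominated. Here the surviving (envelope) indices are i = 2, i = 1, i = 0.
Intersections between consecutive envelope lines give the roots: for adjacent envelope indices i < j the intersection is x = (a_i − a_j) / (j − i). Reading off the sorted break points: {-4, 7}.
Verification: at each break x_0, at least two indices attain the minimum of min_i(a_i + i · x_0).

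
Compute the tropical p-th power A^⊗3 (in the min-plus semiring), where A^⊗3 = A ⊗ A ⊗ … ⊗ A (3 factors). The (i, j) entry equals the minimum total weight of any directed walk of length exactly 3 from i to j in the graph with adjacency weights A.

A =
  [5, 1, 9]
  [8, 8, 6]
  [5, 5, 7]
A^⊗3 =
  [12, 10, 12]
  [16, 12, 15]
  [14, 11, 12]

Each entry (A^⊗3)_ij equals the minimum over all length-3 walks i = v_0 → v_1 → … → v_3 = j of Σ_t A[v_t][v_{t+1}]. For example, for (i, j) = (0, 2) we minimise over 9 possible intermediate vertex sequences; the minimum is 12, attained along the walk 0 → 0 → 1 → 2.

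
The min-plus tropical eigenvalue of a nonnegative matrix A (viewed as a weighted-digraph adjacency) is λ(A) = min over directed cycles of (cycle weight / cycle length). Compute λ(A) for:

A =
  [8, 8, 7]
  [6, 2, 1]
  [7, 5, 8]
λ(A) = 2

Enumerate directed cycles and compute their means (weight / length). Sample:
  cycle 0 → 0: weight = 8, length = 1, mean = 8/1 ≈ 8.000
  cycle 1 → 1: weight = 2, length = 1, mean = 2/1 ≈ 2.000
  cycle 2 → 2: weight = 8, length = 1, mean = 8/1 ≈ 8.000
  cycle 0 → 1 → 0: weight = 14, length = 2, mean = 14/2 ≈ 7.000
  cycle 0 → 2 → 0: weight = 14, length = 2, mean = 14/2 ≈ 7.000
  cycle 1 → 0 → 1: weight = 14, length = 2, mean = 14/2 ≈ 7.000
Minimum mean = 2.000, attained e.g. along the cycle 1 → 1 with weight 2 and length 1. So λ(A) = 2/1 = 2.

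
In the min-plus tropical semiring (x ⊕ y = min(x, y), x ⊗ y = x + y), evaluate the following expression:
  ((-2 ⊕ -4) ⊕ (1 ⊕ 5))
((-2 ⊕ -4) ⊕ (1 ⊕ 5)) = -4

Expand innermost to outermost. Recall ⊕ takes the minimum of its arguments and ⊗ takes their sum. Working out the expression ((-2 ⊕ -4) ⊕ (1 ⊕ 5)) gives -4.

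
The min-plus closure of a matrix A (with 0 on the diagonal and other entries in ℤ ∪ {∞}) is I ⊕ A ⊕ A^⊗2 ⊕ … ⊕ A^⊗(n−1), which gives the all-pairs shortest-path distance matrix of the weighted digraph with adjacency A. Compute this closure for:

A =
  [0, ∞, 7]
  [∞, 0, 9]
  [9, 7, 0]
Closure =
  [0, 14, 7]
  [18, 0, 9]
  [9, 7, 0]

This is the Floyd-Warshall all-pairs shortest-path computation. For each intermediate vertex k = 0, 1, …, 2, update dist[i][j] ← min(dist[i][j], dist[i][k] + dist[k][j]). The final matrix gives, for each (i, j), the minimum total weight of any directed path from i to j (possibly empty when i = j).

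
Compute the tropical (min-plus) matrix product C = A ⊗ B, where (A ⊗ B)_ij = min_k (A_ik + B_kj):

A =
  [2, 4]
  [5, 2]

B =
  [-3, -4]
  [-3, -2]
A ⊗ B =
  [-1, -2]
  [-1, 0]

Apply the min-plus product entry-by-entry:
  C[0][0] = min over k of (A[0][0] + B[0][0] = 2 + -3 = -1, A[0][1] + B[1][0] = 4 + -3 = 1) = -1 (attained at k = 0)
  C[0][1] = min over k of (A[0][0] + B[0][1] = 2 + -4 = -2, A[0][1] + B[1][1] = 4 + -2 = 2) = -2 (attained at k = 0)
  C[1][0] = min over k of (A[1][0] + B[0][0] = 5 + -3 = 2, A[1][1] + B[1][0] = 2 + -3 = -1) = -1 (attained at k = 1)
  C[1][1] = min over k of (A[1][0] + B[0][1] = 5 + -4 = 1, A[1][1] + B[1][1] = 2 + -2 = 0) = 0 (attained at k = 1)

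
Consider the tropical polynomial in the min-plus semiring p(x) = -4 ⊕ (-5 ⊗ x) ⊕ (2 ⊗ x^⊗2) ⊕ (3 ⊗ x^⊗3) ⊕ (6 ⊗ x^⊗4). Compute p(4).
p(4) = -4

A tropical monomial a ⊗ x^⊗i evaluates to a + i · x. Evaluating each term at x = 4:
  Term 0 contributes -4 + 0 · 4 = -4
  Term 1 contributes -5 + 1 · 4 = -1
  Term 2 contributes 2 + 2 · 4 = 10
  Term 3 contributes 3 + 3 · 4 = 15
  Term 4 contributes 6 + 4 · 4 = 22
p(4) = ⊕ of these = min[-4, -1, 10, 15, 22] = -4.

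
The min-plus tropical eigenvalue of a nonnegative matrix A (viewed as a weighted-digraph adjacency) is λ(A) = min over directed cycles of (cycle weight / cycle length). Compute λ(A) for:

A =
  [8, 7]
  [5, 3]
λ(A) = 3

Enumerate directed cycles and compute their means (weight / length). Sample:
  cycle 0 → 0: weight = 8, length = 1, mean = 8/1 ≈ 8.000
  cycle 1 → 1: weight = 3, length = 1, mean = 3/1 ≈ 3.000
  cycle 0 → 1 → 0: weight = 12, length = 2, mean = 12/2 ≈ 6.000
  cycle 1 → 0 → 1: weight = 12, length = 2, mean = 12/2 ≈ 6.000
Minimum mean = 3.000, attained e.g. along the cycle 1 → 1 with weight 3 and length 1. So λ(A) = 3/1 = 3.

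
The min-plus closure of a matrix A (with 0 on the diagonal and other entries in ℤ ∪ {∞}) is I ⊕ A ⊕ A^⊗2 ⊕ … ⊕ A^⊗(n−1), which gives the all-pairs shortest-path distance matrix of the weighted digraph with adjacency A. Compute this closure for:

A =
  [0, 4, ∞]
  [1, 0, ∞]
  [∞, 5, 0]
Closure =
  [0, 4, ∞]
  [1, 0, ∞]
  [6, 5, 0]

This is the Floyd-Warshall all-pairs shortest-path computation. For each intermediate vertex k = 0, 1, …, 2, update dist[i][j] ← min(dist[i][j], dist[i][k] + dist[k][j]). The final matrix gives, for each (i, j), the minimum total weight of any directed path from i to j (possibly empty when i = j).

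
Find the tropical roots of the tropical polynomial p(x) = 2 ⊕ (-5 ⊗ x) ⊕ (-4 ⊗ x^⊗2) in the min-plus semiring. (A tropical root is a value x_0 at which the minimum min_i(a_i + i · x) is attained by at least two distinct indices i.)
Roots: {-1, 7}

Each tropical root is a break point of the lower envelope of the lines y = a_i + i · x (there are 3 lines, with slopes 0, 1, ..., 2). Only the lines that attain the minimum somewhere contribute to roots; other lines are dominated. Here the surviving (envelope) indices are i = 2, i = 1, i = 0.
Intersections between consecutive envelope lines give the roots: for adjacent envelope indices i < j the intersection is x = (a_i − a_j) / (j − i). Reading off the sorted break points: {-1, 7}.
Verification: at each break x_0, at least two indices attain the minimum of min_i(a_i + i · x_0).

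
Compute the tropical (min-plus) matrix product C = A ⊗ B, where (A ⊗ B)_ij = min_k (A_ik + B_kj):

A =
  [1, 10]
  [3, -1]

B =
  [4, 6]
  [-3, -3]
A ⊗ B =
  [5, 7]
  [-4, -4]

Apply the min-plus product entry-by-entry:
  C[0][0] = min over k of (A[0][0] + B[0][0] = 1 + 4 = 5, A[0][1] + B[1][0] = 10 + -3 = 7) = 5 (attained at k = 0)
  C[0][1] = min over k of (A[0][0] + B[0][1] = 1 + 6 = 7, A[0][1] + B[1][1] = 10 + -3 = 7) = 7 (attained at k = 0)
  C[1][0] = min over k of (A[1][0] + B[0][0] = 3 + 4 = 7, A[1][1] + B[1][0] = -1 + -3 = -4) = -4 (attained at k = 1)
  C[1][1] = min over k of (A[1][0] + B[0][1] = 3 + 6 = 9, A[1][1] + B[1][1] = -1 + -3 = -4) = -4 (attained at k = 1)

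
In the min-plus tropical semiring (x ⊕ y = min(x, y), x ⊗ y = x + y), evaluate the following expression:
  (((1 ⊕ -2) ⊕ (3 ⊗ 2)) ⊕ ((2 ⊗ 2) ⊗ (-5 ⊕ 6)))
(((1 ⊕ -2) ⊕ (3 ⊗ 2)) ⊕ ((2 ⊗ 2) ⊗ (-5 ⊕ 6))) = -2

Expand innermost to outermost. Recall ⊕ takes the minimum of its arguments and ⊗ takes their sum. Working out the expression (((1 ⊕ -2) ⊕ (3 ⊗ 2)) ⊕ ((2 ⊗ 2) ⊗ (-5 ⊕ 6))) gives -2.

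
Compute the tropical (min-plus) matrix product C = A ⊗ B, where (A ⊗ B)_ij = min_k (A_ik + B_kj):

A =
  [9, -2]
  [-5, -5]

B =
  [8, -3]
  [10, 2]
A ⊗ B =
  [8, 0]
  [3, -8]

Apply the min-plus product entry-by-entry:
  C[0][0] = min over k of (A[0][0] + B[0][0] = 9 + 8 = 17, A[0][1] + B[1][0] = -2 + 10 = 8) = 8 (attained at k = 1)
  C[0][1] = min over k of (A[0][0] + B[0][1] = 9 + -3 = 6, A[0][1] + B[1][1] = -2 + 2 = 0) = 0 (attained at k = 1)
  C[1][0] = min over k of (A[1][0] + B[0][0] = -5 + 8 = 3, A[1][1] + B[1][0] = -5 + 10 = 5) = 3 (attained at k = 0)
  C[1][1] = min over k of (A[1][0] + B[0][1] = -5 + -3 = -8, A[1][1] + B[1][1] = -5 + 2 = -3) = -8 (attained at k = 0)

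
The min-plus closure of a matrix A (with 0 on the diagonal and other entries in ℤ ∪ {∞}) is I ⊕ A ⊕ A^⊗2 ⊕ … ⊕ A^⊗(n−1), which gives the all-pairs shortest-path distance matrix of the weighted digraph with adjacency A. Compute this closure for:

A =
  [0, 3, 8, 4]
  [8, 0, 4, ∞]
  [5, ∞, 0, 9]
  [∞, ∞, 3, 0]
Closure =
  [0, 3, 7, 4]
  [8, 0, 4, 12]
  [5, 8, 0, 9]
  [8, 11, 3, 0]

This is the Floyd-Warshall all-pairs shortest-path computation. For each intermediate vertex k = 0, 1, …, 3, update dist[i][j] ← min(dist[i][j], dist[i][k] + dist[k][j]). The final matrix gives, for each (i, j), the minimum total weight of any directed path from i to j (possibly empty when i = j).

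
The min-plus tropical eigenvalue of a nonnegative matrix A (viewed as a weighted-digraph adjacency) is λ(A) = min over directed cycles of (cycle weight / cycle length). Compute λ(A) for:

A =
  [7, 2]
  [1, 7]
λ(A) = 3/2

Enumerate directed cycles and compute their means (weight / length). Sample:
  cycle 0 → 0: weight = 7, length = 1, mean = 7/1 ≈ 7.000
  cycle 1 → 1: weight = 7, length = 1, mean = 7/1 ≈ 7.000
  cycle 0 → 1 → 0: weight = 3, length = 2, mean = 3/2 ≈ 1.500
  cycle 1 → 0 → 1: weight = 3, length = 2, mean = 3/2 ≈ 1.500
Minimum mean = 1.500, attained e.g. along the cycle 0 → 1 → 0 with weight 3 and length 2. So λ(A) = 3/2 = 3/2.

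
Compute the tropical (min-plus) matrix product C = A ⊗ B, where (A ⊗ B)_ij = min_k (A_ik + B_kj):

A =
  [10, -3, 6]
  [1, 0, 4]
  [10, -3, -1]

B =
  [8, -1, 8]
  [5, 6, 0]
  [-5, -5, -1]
A ⊗ B =
  [1, 1, -3]
  [-1, -1, 0]
  [-6, -6, -3]

Apply the min-plus product entry-by-entry:
  C[0][0] = min over k of (A[0][0] + B[0][0] = 10 + 8 = 18, A[0][1] + B[1][0] = -3 + 5 = 2, A[0][2] + B[2][0] = 6 + -5 = 1) = 1 (attained at k = 2)
  C[0][1] = min over k of (A[0][0] + B[0][1] = 10 + -1 = 9, A[0][1] + B[1][1] = -3 + 6 = 3, A[0][2] + B[2][1] = 6 + -5 = 1) = 1 (attained at k = 2)
  C[0][2] = min over k of (A[0][0] + B[0][2] = 10 + 8 = 18, A[0][1] + B[1][2] = -3 + 0 = -3, A[0][2] + B[2][2] = 6 + -1 = 5) = -3 (attained at k = 1)
  C[1][0] = min over k of (A[1][0] + B[0][0] = 1 + 8 = 9, A[1][1] + B[1][0] = 0 + 5 = 5, A[1][2] + B[2][0] = 4 + -5 = -1) = -1 (attained at k = 2)
  C[1][1] = min over k of (A[1][0] + B[0][1] = 1 + -1 = 0, A[1][1] + B[1][1] = 0 + 6 = 6, A[1][2] + B[2][1] = 4 + -5 = -1) = -1 (attained at k = 2)
  C[1][2] = min over k of (A[1][0] + B[0][2] = 1 + 8 = 9, A[1][1] + B[1][2] = 0 + 0 = 0, A[1][2] + B[2][2] = 4 + -1 = 3) = 0 (attained at k = 1)
  C[2][0] = min over k of (A[2][0] + B[0][0] = 10 + 8 = 18, A[2][1] + B[1][0] = -3 + 5 = 2, A[2][2] + B[2][0] = -1 + -5 = -6) = -6 (attained at k = 2)
  C[2][1] = min over k of (A[2][0] + B[0][1] = 10 + -1 = 9, A[2][1] + B[1][1] = -3 + 6 = 3, A[2][2] + B[2][1] = -1 + -5 = -6) = -6 (attained at k = 2)
  C[2][2] = min over k of (A[2][0] + B[0][2] = 10 + 8 = 18, A[2][1] + B[1][2] = -3 + 0 = -3, A[2][2] + B[2][2] = -1 + -1 = -2) = -3 (attained at k = 1)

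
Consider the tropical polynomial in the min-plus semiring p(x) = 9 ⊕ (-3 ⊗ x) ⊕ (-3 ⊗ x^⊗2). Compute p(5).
p(5) = 2

A tropical monomial a ⊗ x^⊗i evaluates to a + i · x. Evaluating each term at x = 5:
  Term 0 contributes 9 + 0 · 5 = 9
  Term 1 contributes -3 + 1 · 5 = 2
  Term 2 contributes -3 + 2 · 5 = 7
p(5) = ⊕ of these = min[9, 2, 7] = 2.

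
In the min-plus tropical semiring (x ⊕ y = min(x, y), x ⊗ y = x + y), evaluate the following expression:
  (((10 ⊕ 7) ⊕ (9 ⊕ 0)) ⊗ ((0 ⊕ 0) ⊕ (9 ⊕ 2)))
(((10 ⊕ 7) ⊕ (9 ⊕ 0)) ⊗ ((0 ⊕ 0) ⊕ (9 ⊕ 2))) = 0

Expand innermost to outermost. Recall ⊕ takes the minimum of its arguments and ⊗ takes their sum. Working out the expression (((10 ⊕ 7) ⊕ (9 ⊕ 0)) ⊗ ((0 ⊕ 0) ⊕ (9 ⊕ 2))) gives 0.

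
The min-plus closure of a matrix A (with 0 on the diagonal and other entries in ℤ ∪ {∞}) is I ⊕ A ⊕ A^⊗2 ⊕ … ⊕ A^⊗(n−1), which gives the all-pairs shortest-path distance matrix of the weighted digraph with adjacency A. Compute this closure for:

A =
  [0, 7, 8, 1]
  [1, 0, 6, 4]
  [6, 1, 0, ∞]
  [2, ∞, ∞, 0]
Closure =
  [0, 7, 8, 1]
  [1, 0, 6, 2]
  [2, 1, 0, 3]
  [2, 9, 10, 0]

This is the Floyd-Warshall all-pairs shortest-path computation. For each intermediate vertex k = 0, 1, …, 3, update dist[i][j] ← min(dist[i][j], dist[i][k] + dist[k][j]). The final matrix gives, for each (i, j), the minimum total weight of any directed path from i to j (possibly empty when i = j).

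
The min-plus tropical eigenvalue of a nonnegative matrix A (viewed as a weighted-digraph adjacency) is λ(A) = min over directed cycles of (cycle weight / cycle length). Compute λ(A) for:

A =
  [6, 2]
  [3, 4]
λ(A) = 5/2

Enumerate directed cycles and compute their means (weight / length). Sample:
  cycle 0 → 0: weight = 6, length = 1, mean = 6/1 ≈ 6.000
  cycle 1 → 1: weight = 4, length = 1, mean = 4/1 ≈ 4.000
  cycle 0 → 1 → 0: weight = 5, length = 2, mean = 5/2 ≈ 2.500
  cycle 1 → 0 → 1: weight = 5, length = 2, mean = 5/2 ≈ 2.500
Minimum mean = 2.500, attained e.g. along the cycle 0 → 1 → 0 with weight 5 and length 2. So λ(A) = 5/2 = 5/2.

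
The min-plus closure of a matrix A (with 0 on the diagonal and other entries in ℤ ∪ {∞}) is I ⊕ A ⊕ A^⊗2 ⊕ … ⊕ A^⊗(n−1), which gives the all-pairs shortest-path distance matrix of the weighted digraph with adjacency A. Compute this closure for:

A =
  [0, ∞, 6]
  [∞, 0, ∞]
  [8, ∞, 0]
Closure =
  [0, ∞, 6]
  [∞, 0, ∞]
  [8, ∞, 0]

This is the Floyd-Warshall all-pairs shortest-path computation. For each intermediate vertex k = 0, 1, …, 2, update dist[i][j] ← min(dist[i][j], dist[i][k] + dist[k][j]). The final matrix gives, for each (i, j), the minimum total weight of any directed path from i to j (possibly empty when i = j).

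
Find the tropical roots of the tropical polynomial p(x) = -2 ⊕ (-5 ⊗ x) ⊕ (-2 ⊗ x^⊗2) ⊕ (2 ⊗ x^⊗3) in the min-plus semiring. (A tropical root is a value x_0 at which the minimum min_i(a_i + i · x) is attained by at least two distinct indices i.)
Roots: {-4, -3, 3}

Each tropical root is a break point of the lower envelope of the lines y = a_i + i · x (there are 4 lines, with slopes 0, 1, ..., 3). Only the lines that attain the minimum somewhere contribute to roots; other lines are dominated. Here the surviving (envelope) indices are i = 3, i = 2, i = 1, i = 0.
Intersections between consecutive envelope lines give the roots: for adjacent envelope indices i < j the intersection is x = (a_i − a_j) / (j − i). Reading off the sorted break points: {-4, -3, 3}.
Verification: at each break x_0, at least two indices attain the minimum of min_i(a_i + i · x_0).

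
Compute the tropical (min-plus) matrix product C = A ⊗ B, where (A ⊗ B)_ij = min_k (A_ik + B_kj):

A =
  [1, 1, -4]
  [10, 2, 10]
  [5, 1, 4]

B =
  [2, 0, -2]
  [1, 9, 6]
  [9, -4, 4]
A ⊗ B =
  [2, -8, -1]
  [3, 6, 8]
  [2, 0, 3]

Apply the min-plus product entry-by-entry:
  C[0][0] = min over k of (A[0][0] + B[0][0] = 1 + 2 = 3, A[0][1] + B[1][0] = 1 + 1 = 2, A[0][2] + B[2][0] = -4 + 9 = 5) = 2 (attained at k = 1)
  C[0][1] = min over k of (A[0][0] + B[0][1] = 1 + 0 = 1, A[0][1] + B[1][1] = 1 + 9 = 10, A[0][2] + B[2][1] = -4 + -4 = -8) = -8 (attained at k = 2)
  C[0][2] = min over k of (A[0][0] + B[0][2] = 1 + -2 = -1, A[0][1] + B[1][2] = 1 + 6 = 7, A[0][2] + B[2][2] = -4 + 4 = 0) = -1 (attained at k = 0)
  C[1][0] = min over k of (A[1][0] + B[0][0] = 10 + 2 = 12, A[1][1] + B[1][0] = 2 + 1 = 3, A[1][2] + B[2][0] = 10 + 9 = 19) = 3 (attained at k = 1)
  C[1][1] = min over k of (A[1][0] + B[0][1] = 10 + 0 = 10, A[1][1] + B[1][1] = 2 + 9 = 11, A[1][2] + B[2][1] = 10 + -4 = 6) = 6 (attained at k = 2)
  C[1][2] = min over k of (A[1][0] + B[0][2] = 10 + -2 = 8, A[1][1] + B[1][2] = 2 + 6 = 8, A[1][2] + B[2][2] = 10 + 4 = 14) = 8 (attained at k = 0)
  C[2][0] = min over k of (A[2][0] + B[0][0] = 5 + 2 = 7, A[2][1] + B[1][0] = 1 + 1 = 2, A[2][2] + B[2][0] = 4 + 9 = 13) = 2 (attained at k = 1)
  C[2][1] = min over k of (A[2][0] + B[0][1] = 5 + 0 = 5, A[2][1] + B[1][1] = 1 + 9 = 10, A[2][2] + B[2][1] = 4 + -4 = 0) = 0 (attained at k = 2)
  C[2][2] = min over k of (A[2][0] + B[0][2] = 5 + -2 = 3, A[2][1] + B[1][2] = 1 + 6 = 7, A[2][2] + B[2][2] = 4 + 4 = 8) = 3 (attained at k = 0)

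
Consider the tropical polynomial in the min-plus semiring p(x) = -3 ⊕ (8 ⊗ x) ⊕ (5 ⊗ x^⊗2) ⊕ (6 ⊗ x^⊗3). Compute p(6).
p(6) = -3

A tropical monomial a ⊗ x^⊗i evaluates to a + i · x. Evaluating each term at x = 6:
  Term 0 contributes -3 + 0 · 6 = -3
  Term 1 contributes 8 + 1 · 6 = 14
  Term 2 contributes 5 + 2 · 6 = 17
  Term 3 contributes 6 + 3 · 6 = 24
p(6) = ⊕ of these = min[-3, 14, 17, 24] = -3.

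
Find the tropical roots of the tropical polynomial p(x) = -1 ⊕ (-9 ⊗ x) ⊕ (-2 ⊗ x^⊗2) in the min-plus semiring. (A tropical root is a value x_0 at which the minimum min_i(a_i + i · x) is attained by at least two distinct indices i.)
Roots: {-7, 8}

Each tropical root is a break point of the lower envelope of the lines y = a_i + i · x (there are 3 lines, with slopes 0, 1, ..., 2). Only the lines that attain the minimum somewhere contribute to roots; other lines are dominated. Here the surviving (envelope) indices are i = 2, i = 1, i = 0.
Intersections between consecutive envelope lines give the roots: for adjacent envelope indices i < j the intersection is x = (a_i − a_j) / (j − i). Reading off the sorted break points: {-7, 8}.
Verification: at each break x_0, at least two indices attain the minimum of min_i(a_i + i · x_0).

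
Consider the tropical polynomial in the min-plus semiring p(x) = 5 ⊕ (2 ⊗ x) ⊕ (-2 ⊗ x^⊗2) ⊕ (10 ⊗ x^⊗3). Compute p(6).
p(6) = 5

A tropical monomial a ⊗ x^⊗i evaluates to a + i · x. Evaluating each term at x = 6:
  Term 0 contributes 5 + 0 · 6 = 5
  Term 1 contributes 2 + 1 · 6 = 8
  Term 2 contributes -2 + 2 · 6 = 10
  Term 3 contributes 10 + 3 · 6 = 28
p(6) = ⊕ of these = min[5, 8, 10, 28] = 5.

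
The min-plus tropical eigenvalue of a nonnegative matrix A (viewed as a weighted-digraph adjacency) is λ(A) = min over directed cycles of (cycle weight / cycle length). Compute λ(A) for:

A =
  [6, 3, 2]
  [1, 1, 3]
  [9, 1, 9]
λ(A) = 1

Enumerate directed cycles and compute their means (weight / length). Sample:
  cycle 0 → 0: weight = 6, length = 1, mean = 6/1 ≈ 6.000
  cycle 1 → 1: weight = 1, length = 1, mean = 1/1 ≈ 1.000
  cycle 2 → 2: weight = 9, length = 1, mean = 9/1 ≈ 9.000
  cycle 0 → 1 → 0: weight = 4, length = 2, mean = 4/2 ≈ 2.000
  cycle 0 → 2 → 0: weight = 11, length = 2, mean = 11/2 ≈ 5.500
  cycle 1 → 0 → 1: weight = 4, length = 2, mean = 4/2 ≈ 2.000
Minimum mean = 1.000, attained e.g. along the cycle 1 → 1 with weight 1 and length 1. So λ(A) = 1/1 = 1.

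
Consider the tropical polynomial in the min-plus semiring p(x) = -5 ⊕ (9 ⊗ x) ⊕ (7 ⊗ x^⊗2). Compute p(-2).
p(-2) = -5

A tropical monomial a ⊗ x^⊗i evaluates to a + i · x. Evaluating each term at x = -2:
  Term 0 contributes -5 + 0 · -2 = -5
  Term 1 contributes 9 + 1 · -2 = 7
  Term 2 contributes 7 + 2 · -2 = 3
p(-2) = ⊕ of these = min[-5, 7, 3] = -5.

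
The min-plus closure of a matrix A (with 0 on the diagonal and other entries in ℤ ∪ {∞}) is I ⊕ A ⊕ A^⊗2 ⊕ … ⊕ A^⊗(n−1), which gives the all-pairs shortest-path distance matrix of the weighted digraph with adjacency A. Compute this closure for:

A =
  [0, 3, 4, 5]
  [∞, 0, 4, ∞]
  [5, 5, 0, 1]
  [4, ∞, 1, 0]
Closure =
  [0, 3, 4, 5]
  [9, 0, 4, 5]
  [5, 5, 0, 1]
  [4, 6, 1, 0]

This is the Floyd-Warshall all-pairs shortest-path computation. For each intermediate vertex k = 0, 1, …, 3, update dist[i][j] ← min(dist[i][j], dist[i][k] + dist[k][j]). The final matrix gives, for each (i, j), the minimum total weight of any directed path from i to j (possibly empty when i = j).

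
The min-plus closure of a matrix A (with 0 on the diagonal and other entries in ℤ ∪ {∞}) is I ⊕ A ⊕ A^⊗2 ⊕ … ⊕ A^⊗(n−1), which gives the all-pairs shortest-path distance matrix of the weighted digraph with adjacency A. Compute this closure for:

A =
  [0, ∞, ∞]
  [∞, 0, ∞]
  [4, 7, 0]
Closure =
  [0, ∞, ∞]
  [∞, 0, ∞]
  [4, 7, 0]

This is the Floyd-Warshall all-pairs shortest-path computation. For each intermediate vertex k = 0, 1, …, 2, update dist[i][j] ← min(dist[i][j], dist[i][k] + dist[k][j]). The final matrix gives, for each (i, j), the minimum total weight of any directed path from i to j (possibly empty when i = j).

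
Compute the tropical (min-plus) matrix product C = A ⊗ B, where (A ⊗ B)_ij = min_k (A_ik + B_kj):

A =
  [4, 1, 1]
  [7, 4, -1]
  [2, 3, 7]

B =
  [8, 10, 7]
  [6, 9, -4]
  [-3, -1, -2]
A ⊗ B =
  [-2, 0, -3]
  [-4, -2, -3]
  [4, 6, -1]

Apply the min-plus product entry-by-entry:
  C[0][0] = min over k of (A[0][0] + B[0][0] = 4 + 8 = 12, A[0][1] + B[1][0] = 1 + 6 = 7, A[0][2] + B[2][0] = 1 + -3 = -2) = -2 (attained at k = 2)
  C[0][1] = min over k of (A[0][0] + B[0][1] = 4 + 10 = 14, A[0][1] + B[1][1] = 1 + 9 = 10, A[0][2] + B[2][1] = 1 + -1 = 0) = 0 (attained at k = 2)
  C[0][2] = min over k of (A[0][0] + B[0][2] = 4 + 7 = 11, A[0][1] + B[1][2] = 1 + -4 = -3, A[0][2] + B[2][2] = 1 + -2 = -1) = -3 (attained at k = 1)
  C[1][0] = min over k of (A[1][0] + B[0][0] = 7 + 8 = 15, A[1][1] + B[1][0] = 4 + 6 = 10, A[1][2] + B[2][0] = -1 + -3 = -4) = -4 (attained at k = 2)
  C[1][1] = min over k of (A[1][0] + B[0][1] = 7 + 10 = 17, A[1][1] + B[1][1] = 4 + 9 = 13, A[1][2] + B[2][1] = -1 + -1 = -2) = -2 (attained at k = 2)
  C[1][2] = min over k of (A[1][0] + B[0][2] = 7 + 7 = 14, A[1][1] + B[1][2] = 4 + -4 = 0, A[1][2] + B[2][2] = -1 + -2 = -3) = -3 (attained at k = 2)
  C[2][0] = min over k of (A[2][0] + B[0][0] = 2 + 8 = 10, A[2][1] + B[1][0] = 3 + 6 = 9, A[2][2] + B[2][0] = 7 + -3 = 4) = 4 (attained at k = 2)
  C[2][1] = min over k of (A[2][0] + B[0][1] = 2 + 10 = 12, A[2][1] + B[1][1] = 3 + 9 = 12, A[2][2] + B[2][1] = 7 + -1 = 6) = 6 (attained at k = 2)
  C[2][2] = min over k of (A[2][0] + B[0][2] = 2 + 7 = 9, A[2][1] + B[1][2] = 3 + -4 = -1, A[2][2] + B[2][2] = 7 + -2 = 5) = -1 (attained at k = 1)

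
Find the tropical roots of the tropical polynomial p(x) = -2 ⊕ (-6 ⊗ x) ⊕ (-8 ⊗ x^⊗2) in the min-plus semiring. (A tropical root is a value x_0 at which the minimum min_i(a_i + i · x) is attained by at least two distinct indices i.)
Roots: {2, 4}

Each tropical root is a break point of the lower envelope of the lines y = a_i + i · x (there are 3 lines, with slopes 0, 1, ..., 2). Only the lines that attain the minimum somewhere contribute to roots; other lines are dominated. Here the surviving (envelope) indices are i = 2, i = 1, i = 0.
Intersections between consecutive envelope lines give the roots: for adjacent envelope indices i < j the intersection is x = (a_i − a_j) / (j − i). Reading off the sorted break points: {2, 4}.
Verification: at each break x_0, at least two indices attain the minimum of min_i(a_i + i · x_0).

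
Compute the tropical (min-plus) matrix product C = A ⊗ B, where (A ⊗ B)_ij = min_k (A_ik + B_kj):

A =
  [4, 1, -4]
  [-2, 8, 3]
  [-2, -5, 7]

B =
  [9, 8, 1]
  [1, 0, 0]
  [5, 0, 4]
A ⊗ B =
  [1, -4, 0]
  [7, 3, -1]
  [-4, -5, -5]

Apply the min-plus product entry-by-entry:
  C[0][0] = min over k of (A[0][0] + B[0][0] = 4 + 9 = 13, A[0][1] + B[1][0] = 1 + 1 = 2, A[0][2] + B[2][0] = -4 + 5 = 1) = 1 (attained at k = 2)
  C[0][1] = min over k of (A[0][0] + B[0][1] = 4 + 8 = 12, A[0][1] + B[1][1] = 1 + 0 = 1, A[0][2] + B[2][1] = -4 + 0 = -4) = -4 (attained at k = 2)
  C[0][2] = min over k of (A[0][0] + B[0][2] = 4 + 1 = 5, A[0][1] + B[1][2] = 1 + 0 = 1, A[0][2] + B[2][2] = -4 + 4 = 0) = 0 (attained at k = 2)
  C[1][0] = min over k of (A[1][0] + B[0][0] = -2 + 9 = 7, A[1][1] + B[1][0] = 8 + 1 = 9, A[1][2] + B[2][0] = 3 + 5 = 8) = 7 (attained at k = 0)
  C[1][1] = min over k of (A[1][0] + B[0][1] = -2 + 8 = 6, A[1][1] + B[1][1] = 8 + 0 = 8, A[1][2] + B[2][1] = 3 + 0 = 3) = 3 (attained at k = 2)
  C[1][2] = min over k of (A[1][0] + B[0][2] = -2 + 1 = -1, A[1][1] + B[1][2] = 8 + 0 = 8, A[1][2] + B[2][2] = 3 + 4 = 7) = -1 (attained at k = 0)
  C[2][0] = min over k of (A[2][0] + B[0][0] = -2 + 9 = 7, A[2][1] + B[1][0] = -5 + 1 = -4, A[2][2] + B[2][0] = 7 + 5 = 12) = -4 (attained at k = 1)
  C[2][1] = min over k of (A[2][0] + B[0][1] = -2 + 8 = 6, A[2][1] + B[1][1] = -5 + 0 = -5, A[2][2] + B[2][1] = 7 + 0 = 7) = -5 (attained at k = 1)
  C[2][2] = min over k of (A[2][0] + B[0][2] = -2 + 1 = -1, A[2][1] + B[1][2] = -5 + 0 = -5, A[2][2] + B[2][2] = 7 + 4 = 11) = -5 (attained at k = 1)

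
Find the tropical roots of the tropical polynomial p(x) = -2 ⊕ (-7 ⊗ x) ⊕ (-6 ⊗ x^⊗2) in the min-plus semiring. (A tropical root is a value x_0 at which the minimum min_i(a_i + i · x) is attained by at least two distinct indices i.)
Roots: {-1, 5}

Each tropical root is a break point of the lower envelope of the lines y = a_i + i · x (there are 3 lines, with slopes 0, 1, ..., 2). Only the lines that attain the minimum somewhere contribute to roots; other lines are dominated. Here the surviving (envelope) indices are i = 2, i = 1, i = 0.
Intersections between consecutive envelope lines give the roots: for adjacent envelope indices i < j the intersection is x = (a_i − a_j) / (j − i). Reading off the sorted break points: {-1, 5}.
Verification: at each break x_0, at least two indices attain the minimum of min_i(a_i + i · x_0).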